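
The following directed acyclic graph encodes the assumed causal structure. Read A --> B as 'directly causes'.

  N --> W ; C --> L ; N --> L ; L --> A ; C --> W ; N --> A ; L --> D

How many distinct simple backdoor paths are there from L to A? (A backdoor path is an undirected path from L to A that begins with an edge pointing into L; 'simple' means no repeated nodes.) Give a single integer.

A backdoor path from L to A is any simple undirected path whose first edge points into L (i.e. leaves L via a parent).
Parents of L: {C, N}.
Enumerating:
  P1: L <- N -> A
  P2: L <- C -> W <- N -> A
That exhausts the simple backdoor paths. Count: 2.

2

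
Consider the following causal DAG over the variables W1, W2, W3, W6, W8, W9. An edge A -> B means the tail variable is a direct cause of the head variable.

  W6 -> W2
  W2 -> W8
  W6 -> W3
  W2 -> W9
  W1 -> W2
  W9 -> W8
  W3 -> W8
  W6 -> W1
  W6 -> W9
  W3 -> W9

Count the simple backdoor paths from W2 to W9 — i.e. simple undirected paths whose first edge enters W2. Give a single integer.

A backdoor path from W2 to W9 is any simple undirected path whose first edge points into W2 (i.e. leaves W2 via a parent).
Parents of W2: {W1, W6}.
Enumerating:
  P1: W2 <- W6 -> W3 -> W9
  P2: W2 <- W6 -> W3 -> W8 <- W9
  P3: W2 <- W6 -> W9
  P4: W2 <- W1 <- W6 -> W3 -> W9
  P5: W2 <- W1 <- W6 -> W3 -> W8 <- W9
  P6: W2 <- W1 <- W6 -> W9
That exhausts the simple backdoor paths. Count: 6.

6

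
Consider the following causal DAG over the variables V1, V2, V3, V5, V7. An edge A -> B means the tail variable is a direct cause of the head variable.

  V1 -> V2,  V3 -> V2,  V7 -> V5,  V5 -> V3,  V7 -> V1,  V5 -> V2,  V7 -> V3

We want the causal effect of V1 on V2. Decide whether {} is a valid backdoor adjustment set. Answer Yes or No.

Backdoor paths from V1 to V2 (paths whose first edge points into V1):
  P1: V1 <- V7 -> V5 -> V3 -> V2
  P2: V1 <- V7 -> V5 -> V2
  P3: V1 <- V7 -> V3 <- V5 -> V2
  P4: V1 <- V7 -> V3 -> V2
Condition 1 (no descendant of V1 in the set): holds — descendants of V1 are {V2}; none are in {}.
Condition 2 (every backdoor path blocked by {}):
  P1: open — no interior node is in the conditioning set.
  P2: open — no interior node is in the conditioning set.
  P3: blocked at collider V3 (neither it nor any descendant is in the conditioning set).
  P4: open — no interior node is in the conditioning set.
{} does not satisfy the backdoor criterion.

No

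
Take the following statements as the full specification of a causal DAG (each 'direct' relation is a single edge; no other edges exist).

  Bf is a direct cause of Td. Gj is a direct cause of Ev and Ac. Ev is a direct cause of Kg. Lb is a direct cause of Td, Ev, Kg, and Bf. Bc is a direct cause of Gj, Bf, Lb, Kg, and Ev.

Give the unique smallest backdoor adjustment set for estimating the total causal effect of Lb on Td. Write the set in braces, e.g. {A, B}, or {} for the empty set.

Variables eligible for adjustment (non-descendants of Lb, excluding Lb and Td): {Ac, Bc, Gj}.
Backdoor paths from Lb to Td:
  P1: Lb <- Bc -> Bf -> Td
The empty set is not sufficient: P1 (Lb <- Bc -> Bf -> Td) has no collider blocking it and no conditioned non-collider, so it is open.
Try {Bc}:
  P1: blocked at fork node Bc ∈ conditioning set.
{Bc} contains no descendant of Lb and blocks every backdoor path.
No other singleton works — e.g. {Gj} leaves P1 open — so {Bc} is the unique smallest valid adjustment set.

{Bc}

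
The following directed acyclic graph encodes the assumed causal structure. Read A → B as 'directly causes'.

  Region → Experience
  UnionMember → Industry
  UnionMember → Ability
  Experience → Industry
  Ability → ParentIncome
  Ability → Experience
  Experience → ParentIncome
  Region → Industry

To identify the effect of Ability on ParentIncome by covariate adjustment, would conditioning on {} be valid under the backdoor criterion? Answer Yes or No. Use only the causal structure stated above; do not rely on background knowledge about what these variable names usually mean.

Backdoor paths from Ability to ParentIncome (paths whose first edge points into Ability):
  P1: Ability <- UnionMember -> Industry <- Region -> Experience -> ParentIncome
  P2: Ability <- UnionMember -> Industry <- Experience -> ParentIncome
Condition 1 (no descendant of Ability in the set): holds — descendants of Ability are {Experience, Industry, ParentIncome}; none are in {}.
Condition 2 (every backdoor path blocked by {}):
  P1: blocked at collider Industry (neither it nor any descendant is in the conditioning set).
  P2: blocked at collider Industry (neither it nor any descendant is in the conditioning set).
{} satisfies the backdoor criterion.

Yes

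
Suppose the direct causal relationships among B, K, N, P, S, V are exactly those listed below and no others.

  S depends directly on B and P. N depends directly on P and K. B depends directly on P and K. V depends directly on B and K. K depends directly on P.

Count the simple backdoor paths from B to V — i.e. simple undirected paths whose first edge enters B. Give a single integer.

3

A backdoor path from B to V is any simple undirected path whose first edge points into B (i.e. leaves B via a parent).
Parents of B: {K, P}.
Enumerating:
  P1: B <- P -> K -> V
  P2: B <- P -> N <- K -> V
  P3: B <- K -> V
That exhausts the simple backdoor paths. Count: 3.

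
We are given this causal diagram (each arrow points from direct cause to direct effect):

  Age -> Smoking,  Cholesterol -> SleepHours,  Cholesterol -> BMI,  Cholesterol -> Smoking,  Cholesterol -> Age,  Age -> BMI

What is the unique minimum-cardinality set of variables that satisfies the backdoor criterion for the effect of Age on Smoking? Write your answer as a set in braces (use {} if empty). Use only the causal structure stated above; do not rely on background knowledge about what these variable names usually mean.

{Cholesterol}

Variables eligible for adjustment (non-descendants of Age, excluding Age and Smoking): {Cholesterol, SleepHours}.
Backdoor paths from Age to Smoking:
  P1: Age <- Cholesterol -> Smoking
The empty set is not sufficient: P1 (Age <- Cholesterol -> Smoking) has no collider blocking it and no conditioned non-collider, so it is open.
Try {Cholesterol}:
  P1: blocked at fork node Cholesterol ∈ conditioning set.
{Cholesterol} contains no descendant of Age and blocks every backdoor path.
No other singleton works — e.g. {SleepHours} leaves P1 open — so {Cholesterol} is the unique smallest valid adjustment set.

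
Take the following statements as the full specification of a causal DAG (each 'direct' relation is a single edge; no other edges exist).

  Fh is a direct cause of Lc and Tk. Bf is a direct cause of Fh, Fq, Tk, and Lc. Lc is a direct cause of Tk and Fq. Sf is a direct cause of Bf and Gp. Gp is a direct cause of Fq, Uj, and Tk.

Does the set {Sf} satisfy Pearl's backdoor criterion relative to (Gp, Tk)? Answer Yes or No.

Yes

Backdoor paths from Gp to Tk (paths whose first edge points into Gp):
  P1: Gp <- Sf -> Bf -> Fh -> Lc -> Tk
  P2: Gp <- Sf -> Bf -> Fh -> Tk
  P3: Gp <- Sf -> Bf -> Lc <- Fh -> Tk
  P4: Gp <- Sf -> Bf -> Lc -> Tk
  P5: Gp <- Sf -> Bf -> Tk
  P6: Gp <- Sf -> Bf -> Fq <- Lc <- Fh -> Tk
  P7: Gp <- Sf -> Bf -> Fq <- Lc -> Tk
Condition 1 (no descendant of Gp in the set): holds — descendants of Gp are {Fq, Tk, Uj}; none are in {Sf}.
Condition 2 (every backdoor path blocked by {Sf}):
  P1: blocked at fork node Sf ∈ conditioning set.
  P2: blocked at fork node Sf ∈ conditioning set.
  P3: blocked at fork node Sf ∈ conditioning set.
  P4: blocked at fork node Sf ∈ conditioning set.
  P5: blocked at fork node Sf ∈ conditioning set.
  P6: blocked at fork node Sf ∈ conditioning set.
  P7: blocked at fork node Sf ∈ conditioning set.
{Sf} satisfies the backdoor criterion.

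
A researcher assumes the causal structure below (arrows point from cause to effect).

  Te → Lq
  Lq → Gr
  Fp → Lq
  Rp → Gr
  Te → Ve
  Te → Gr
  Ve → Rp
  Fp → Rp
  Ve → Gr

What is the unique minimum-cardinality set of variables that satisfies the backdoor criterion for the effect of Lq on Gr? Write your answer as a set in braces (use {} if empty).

{Fp, Te}

Variables eligible for adjustment (non-descendants of Lq, excluding Lq and Gr): {Fp, Rp, Te, Ve}.
Backdoor paths from Lq to Gr:
  P1: Lq <- Te -> Ve -> Rp -> Gr
  P2: Lq <- Te -> Ve -> Gr
  P3: Lq <- Te -> Gr
  P4: Lq <- Fp -> Rp <- Ve <- Te -> Gr
  P5: Lq <- Fp -> Rp <- Ve -> Gr
  P6: Lq <- Fp -> Rp -> Gr
The empty set is not sufficient: P1 (Lq <- Te -> Ve -> Rp -> Gr) has no collider blocking it and no conditioned non-collider, so it is open.
Try {Fp, Te}:
  P1: blocked at fork node Te ∈ conditioning set.
  P2: blocked at fork node Te ∈ conditioning set.
  P3: blocked at fork node Te ∈ conditioning set.
  P4: blocked at fork node Fp ∈ conditioning set.
  P5: blocked at fork node Fp ∈ conditioning set.
  P6: blocked at fork node Fp ∈ conditioning set.
{Fp, Te} contains no descendant of Lq and blocks every backdoor path.
Every element of {Fp, Te} is needed (dropping Fp leaves P6 open; dropping Te leaves P1 open), so no proper subset is valid.
Among all size-2 subsets of the eligible variables, only {Fp, Te} blocks every backdoor path, so it is the unique smallest valid adjustment set.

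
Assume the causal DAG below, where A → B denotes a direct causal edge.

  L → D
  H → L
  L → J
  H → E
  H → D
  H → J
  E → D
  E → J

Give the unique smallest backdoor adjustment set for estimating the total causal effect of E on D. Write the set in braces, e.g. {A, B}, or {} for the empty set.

{H}

Variables eligible for adjustment (non-descendants of E, excluding E and D): {H, L}.
Backdoor paths from E to D:
  P1: E <- H -> L -> D
  P2: E <- H -> J <- L -> D
  P3: E <- H -> D
The empty set is not sufficient: P1 (E <- H -> L -> D) has no collider blocking it and no conditioned non-collider, so it is open.
Try {H}:
  P1: blocked at fork node H ∈ conditioning set.
  P2: blocked at fork node H ∈ conditioning set.
  P3: blocked at fork node H ∈ conditioning set.
{H} contains no descendant of E and blocks every backdoor path.
No other singleton works — e.g. {L} leaves P3 open — so {H} is the unique smallest valid adjustment set.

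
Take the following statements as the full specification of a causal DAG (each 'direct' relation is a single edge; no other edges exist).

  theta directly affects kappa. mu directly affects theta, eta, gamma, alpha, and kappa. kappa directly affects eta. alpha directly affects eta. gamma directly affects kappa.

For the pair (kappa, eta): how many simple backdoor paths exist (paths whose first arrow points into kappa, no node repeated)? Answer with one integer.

6

A backdoor path from kappa to eta is any simple undirected path whose first edge points into kappa (i.e. leaves kappa via a parent).
Parents of kappa: {gamma, mu, theta}.
Enumerating:
  P1: kappa <- mu -> alpha -> eta
  P2: kappa <- mu -> eta
  P3: kappa <- gamma <- mu -> alpha -> eta
  P4: kappa <- gamma <- mu -> eta
  P5: kappa <- theta <- mu -> alpha -> eta
  P6: kappa <- theta <- mu -> eta
That exhausts the simple backdoor paths. Count: 6.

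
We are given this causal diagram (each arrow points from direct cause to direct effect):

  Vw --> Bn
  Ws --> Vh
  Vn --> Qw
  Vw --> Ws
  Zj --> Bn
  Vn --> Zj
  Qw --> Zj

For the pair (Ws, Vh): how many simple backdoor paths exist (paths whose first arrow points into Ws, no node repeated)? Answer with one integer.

0

A backdoor path from Ws to Vh is any simple undirected path whose first edge points into Ws (i.e. leaves Ws via a parent).
Parents of Ws: {Vw}.
No simple path from any parent of Ws reaches Vh without revisiting Ws, so there are no backdoor paths.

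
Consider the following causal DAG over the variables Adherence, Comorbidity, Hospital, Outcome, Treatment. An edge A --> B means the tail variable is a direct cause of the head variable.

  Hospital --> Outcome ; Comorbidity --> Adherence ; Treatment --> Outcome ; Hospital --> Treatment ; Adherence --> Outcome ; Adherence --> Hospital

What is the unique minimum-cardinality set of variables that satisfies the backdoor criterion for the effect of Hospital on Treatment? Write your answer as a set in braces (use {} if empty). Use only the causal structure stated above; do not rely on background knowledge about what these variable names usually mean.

Variables eligible for adjustment (non-descendants of Hospital, excluding Hospital and Treatment): {Adherence, Comorbidity}.
Backdoor paths from Hospital to Treatment:
  P1: Hospital <- Adherence -> Outcome <- Treatment
Each backdoor path contains an unconditioned collider, so every path is already blocked with the empty conditioning set:
  P1: blocked at collider Outcome (neither it nor any descendant is in the conditioning set).
The empty set is therefore the unique smallest valid set.

{}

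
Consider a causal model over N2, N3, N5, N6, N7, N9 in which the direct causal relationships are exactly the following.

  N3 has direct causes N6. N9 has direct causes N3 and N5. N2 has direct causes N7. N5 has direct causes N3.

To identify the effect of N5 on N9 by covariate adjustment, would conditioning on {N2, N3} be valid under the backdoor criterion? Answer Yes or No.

Yes

Backdoor paths from N5 to N9 (paths whose first edge points into N5):
  P1: N5 <- N3 -> N9
Condition 1 (no descendant of N5 in the set): holds — descendants of N5 are {N9}; none are in {N2, N3}.
Condition 2 (every backdoor path blocked by {N2, N3}):
  P1: blocked at fork node N3 ∈ conditioning set.
{N2, N3} satisfies the backdoor criterion.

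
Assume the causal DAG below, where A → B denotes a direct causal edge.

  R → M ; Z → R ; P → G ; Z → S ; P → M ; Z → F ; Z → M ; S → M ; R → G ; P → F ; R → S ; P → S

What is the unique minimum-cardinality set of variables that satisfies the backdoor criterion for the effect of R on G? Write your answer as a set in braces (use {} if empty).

{}

Variables eligible for adjustment (non-descendants of R, excluding R and G): {F, P, Z}.
Backdoor paths from R to G:
  P1: R <- Z -> S <- P -> G
  P2: R <- Z -> S -> M <- P -> G
  P3: R <- Z -> M <- P -> G
  P4: R <- Z -> M <- S <- P -> G
  P5: R <- Z -> F <- P -> G
Each backdoor path contains an unconditioned collider, so every path is already blocked with the empty conditioning set:
  P1: blocked at collider S (neither it nor any descendant is in the conditioning set).
  P2: blocked at collider M (neither it nor any descendant is in the conditioning set).
  P3: blocked at collider M (neither it nor any descendant is in the conditioning set).
  P4: blocked at collider M (neither it nor any descendant is in the conditioning set).
  P5: blocked at collider F (neither it nor any descendant is in the conditioning set).
The empty set is therefore the unique smallest valid set.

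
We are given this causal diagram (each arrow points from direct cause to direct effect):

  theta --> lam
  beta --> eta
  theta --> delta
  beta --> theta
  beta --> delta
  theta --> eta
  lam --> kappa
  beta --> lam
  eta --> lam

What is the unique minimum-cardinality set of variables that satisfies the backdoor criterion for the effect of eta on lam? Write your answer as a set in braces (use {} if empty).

Variables eligible for adjustment (non-descendants of eta, excluding eta and lam): {beta, delta, theta}.
Backdoor paths from eta to lam:
  P1: eta <- beta -> theta -> lam
  P2: eta <- beta -> delta <- theta -> lam
  P3: eta <- beta -> lam
  P4: eta <- theta <- beta -> lam
  P5: eta <- theta -> delta <- beta -> lam
  P6: eta <- theta -> lam
The empty set is not sufficient: P1 (eta <- beta -> theta -> lam) has no collider blocking it and no conditioned non-collider, so it is open.
Try {beta, theta}:
  P1: blocked at fork node beta ∈ conditioning set.
  P2: blocked at fork node beta ∈ conditioning set.
  P3: blocked at fork node beta ∈ conditioning set.
  P4: blocked at chain node theta ∈ conditioning set.
  P5: blocked at fork node theta ∈ conditioning set.
  P6: blocked at fork node theta ∈ conditioning set.
{beta, theta} contains no descendant of eta and blocks every backdoor path.
Every element of {beta, theta} is needed (dropping beta leaves P3 open; dropping theta leaves P6 open), so no proper subset is valid.
Among all size-2 subsets of the eligible variables, only {beta, theta} blocks every backdoor path, so it is the unique smallest valid adjustment set.

{beta, theta}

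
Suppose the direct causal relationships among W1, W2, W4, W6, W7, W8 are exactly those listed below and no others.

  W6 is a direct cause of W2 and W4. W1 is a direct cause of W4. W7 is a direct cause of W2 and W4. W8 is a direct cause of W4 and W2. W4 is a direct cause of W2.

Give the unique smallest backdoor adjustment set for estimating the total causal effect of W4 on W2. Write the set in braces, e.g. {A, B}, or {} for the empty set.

{W6, W7, W8}

Variables eligible for adjustment (non-descendants of W4, excluding W4 and W2): {W1, W6, W7, W8}.
Backdoor paths from W4 to W2:
  P1: W4 <- W6 -> W2
  P2: W4 <- W8 -> W2
  P3: W4 <- W7 -> W2
The empty set is not sufficient: P1 (W4 <- W6 -> W2) has no collider blocking it and no conditioned non-collider, so it is open.
Try {W6, W7, W8}:
  P1: blocked at fork node W6 ∈ conditioning set.
  P2: blocked at fork node W8 ∈ conditioning set.
  P3: blocked at fork node W7 ∈ conditioning set.
{W6, W7, W8} contains no descendant of W4 and blocks every backdoor path.
Every element of {W6, W7, W8} is needed (dropping W6 leaves P1 open; dropping W7 leaves P3 open; dropping W8 leaves P2 open), so no proper subset is valid.
Among all size-3 subsets of the eligible variables, only {W6, W7, W8} blocks every backdoor path, so it is the unique smallest valid adjustment set.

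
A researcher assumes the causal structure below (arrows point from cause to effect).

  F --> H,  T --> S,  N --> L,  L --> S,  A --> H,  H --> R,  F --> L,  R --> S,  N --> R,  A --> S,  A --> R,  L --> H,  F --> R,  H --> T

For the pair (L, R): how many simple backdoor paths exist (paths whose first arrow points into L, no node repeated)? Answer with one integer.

A backdoor path from L to R is any simple undirected path whose first edge points into L (i.e. leaves L via a parent).
Parents of L: {F, N}.
Enumerating:
  P1: L <- N -> R
  P2: L <- F -> H <- A -> R
  P3: L <- F -> H <- A -> S <- R
  P4: L <- F -> H -> T -> S <- A -> R
  P5: L <- F -> H -> T -> S <- R
  P6: L <- F -> H -> R
  P7: L <- F -> R
That exhausts the simple backdoor paths. Count: 7.

7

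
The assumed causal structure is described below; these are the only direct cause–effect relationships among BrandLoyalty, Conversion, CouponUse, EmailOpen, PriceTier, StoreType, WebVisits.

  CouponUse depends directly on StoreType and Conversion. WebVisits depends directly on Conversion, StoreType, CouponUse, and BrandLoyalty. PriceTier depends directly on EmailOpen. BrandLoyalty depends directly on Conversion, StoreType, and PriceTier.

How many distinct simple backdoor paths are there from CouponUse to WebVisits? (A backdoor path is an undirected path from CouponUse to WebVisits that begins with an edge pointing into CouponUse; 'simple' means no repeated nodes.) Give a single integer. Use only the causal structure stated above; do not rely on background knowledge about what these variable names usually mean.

6

A backdoor path from CouponUse to WebVisits is any simple undirected path whose first edge points into CouponUse (i.e. leaves CouponUse via a parent).
Parents of CouponUse: {Conversion, StoreType}.
Enumerating:
  P1: CouponUse <- Conversion -> BrandLoyalty <- StoreType -> WebVisits
  P2: CouponUse <- Conversion -> BrandLoyalty -> WebVisits
  P3: CouponUse <- Conversion -> WebVisits
  P4: CouponUse <- StoreType -> BrandLoyalty <- Conversion -> WebVisits
  P5: CouponUse <- StoreType -> BrandLoyalty -> WebVisits
  P6: CouponUse <- StoreType -> WebVisits
That exhausts the simple backdoor paths. Count: 6.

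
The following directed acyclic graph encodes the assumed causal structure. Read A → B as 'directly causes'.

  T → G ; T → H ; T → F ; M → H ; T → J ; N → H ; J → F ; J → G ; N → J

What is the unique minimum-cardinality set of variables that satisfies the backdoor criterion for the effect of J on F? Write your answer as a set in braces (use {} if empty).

Variables eligible for adjustment (non-descendants of J, excluding J and F): {H, M, N, T}.
Backdoor paths from J to F:
  P1: J <- T -> F
  P2: J <- N -> H <- T -> F
The empty set is not sufficient: P1 (J <- T -> F) has no collider blocking it and no conditioned non-collider, so it is open.
Try {T}:
  P1: blocked at fork node T ∈ conditioning set.
  P2: blocked at collider H (neither it nor any descendant is in the conditioning set).
{T} contains no descendant of J and blocks every backdoor path.
No other singleton works — e.g. {N} leaves P1 open — so {T} is the unique smallest valid adjustment set.

{T}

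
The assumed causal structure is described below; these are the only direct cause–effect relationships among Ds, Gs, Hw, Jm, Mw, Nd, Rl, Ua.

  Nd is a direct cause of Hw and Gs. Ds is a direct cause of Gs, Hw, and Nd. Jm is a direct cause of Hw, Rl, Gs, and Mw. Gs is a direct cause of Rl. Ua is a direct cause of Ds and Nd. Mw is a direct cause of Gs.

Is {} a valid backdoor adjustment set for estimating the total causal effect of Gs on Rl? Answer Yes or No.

No

Backdoor paths from Gs to Rl (paths whose first edge points into Gs):
  P1: Gs <- Jm -> Rl
  P2: Gs <- Mw <- Jm -> Rl
  P3: Gs <- Ds <- Ua -> Nd -> Hw <- Jm -> Rl
  P4: Gs <- Ds -> Nd -> Hw <- Jm -> Rl
  P5: Gs <- Ds -> Hw <- Jm -> Rl
  P6: Gs <- Nd <- Ua -> Ds -> Hw <- Jm -> Rl
  P7: Gs <- Nd <- Ds -> Hw <- Jm -> Rl
  P8: Gs <- Nd -> Hw <- Jm -> Rl
Condition 1 (no descendant of Gs in the set): holds — descendants of Gs are {Rl}; none are in {}.
Condition 2 (every backdoor path blocked by {}):
  P1: open — no interior node is in the conditioning set.
  P2: open — no interior node is in the conditioning set.
  P3: blocked at collider Hw (neither it nor any descendant is in the conditioning set).
  P4: blocked at collider Hw (neither it nor any descendant is in the conditioning set).
  P5: blocked at collider Hw (neither it nor any descendant is in the conditioning set).
  P6: blocked at collider Hw (neither it nor any descendant is in the conditioning set).
  P7: blocked at collider Hw (neither it nor any descendant is in the conditioning set).
  P8: blocked at collider Hw (neither it nor any descendant is in the conditioning set).
{} does not satisfy the backdoor criterion.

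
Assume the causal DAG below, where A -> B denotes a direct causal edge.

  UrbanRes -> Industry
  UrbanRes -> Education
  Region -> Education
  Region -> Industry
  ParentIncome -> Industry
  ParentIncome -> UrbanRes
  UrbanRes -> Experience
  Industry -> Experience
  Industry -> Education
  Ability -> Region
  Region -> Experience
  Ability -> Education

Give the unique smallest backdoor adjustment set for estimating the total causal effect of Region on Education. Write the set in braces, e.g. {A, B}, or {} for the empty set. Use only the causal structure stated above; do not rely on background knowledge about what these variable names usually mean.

Variables eligible for adjustment (non-descendants of Region, excluding Region and Education): {Ability, ParentIncome, UrbanRes}.
Backdoor paths from Region to Education:
  P1: Region <- Ability -> Education
The empty set is not sufficient: P1 (Region <- Ability -> Education) has no collider blocking it and no conditioned non-collider, so it is open.
Try {Ability}:
  P1: blocked at fork node Ability ∈ conditioning set.
{Ability} contains no descendant of Region and blocks every backdoor path.
No other singleton works — e.g. {ParentIncome} leaves P1 open — so {Ability} is the unique smallest valid adjustment set.

{Ability}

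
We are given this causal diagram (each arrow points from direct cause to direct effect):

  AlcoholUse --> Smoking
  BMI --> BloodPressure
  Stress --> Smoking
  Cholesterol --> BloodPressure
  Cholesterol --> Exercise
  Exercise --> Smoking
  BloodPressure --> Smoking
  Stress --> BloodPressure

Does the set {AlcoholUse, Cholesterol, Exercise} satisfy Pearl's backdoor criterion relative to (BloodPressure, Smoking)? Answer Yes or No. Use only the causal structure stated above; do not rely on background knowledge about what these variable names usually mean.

No

Backdoor paths from BloodPressure to Smoking (paths whose first edge points into BloodPressure):
  P1: BloodPressure <- Cholesterol -> Exercise -> Smoking
  P2: BloodPressure <- Stress -> Smoking
Condition 1 (no descendant of BloodPressure in the set): holds — descendants of BloodPressure are {Smoking}; none are in {AlcoholUse, Cholesterol, Exercise}.
Condition 2 (every backdoor path blocked by {AlcoholUse, Cholesterol, Exercise}):
  P1: blocked at fork node Cholesterol ∈ conditioning set.
  P2: open — no interior node is in the conditioning set.
{AlcoholUse, Cholesterol, Exercise} does not satisfy the backdoor criterion.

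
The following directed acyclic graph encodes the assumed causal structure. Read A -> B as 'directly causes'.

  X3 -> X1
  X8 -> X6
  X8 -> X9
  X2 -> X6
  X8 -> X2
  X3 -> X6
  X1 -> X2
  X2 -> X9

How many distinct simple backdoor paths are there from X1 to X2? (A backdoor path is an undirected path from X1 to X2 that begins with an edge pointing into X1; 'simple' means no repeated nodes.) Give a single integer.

A backdoor path from X1 to X2 is any simple undirected path whose first edge points into X1 (i.e. leaves X1 via a parent).
Parents of X1: {X3}.
Enumerating:
  P1: X1 <- X3 -> X6 <- X8 -> X2
  P2: X1 <- X3 -> X6 <- X8 -> X9 <- X2
  P3: X1 <- X3 -> X6 <- X2
That exhausts the simple backdoor paths. Count: 3.

3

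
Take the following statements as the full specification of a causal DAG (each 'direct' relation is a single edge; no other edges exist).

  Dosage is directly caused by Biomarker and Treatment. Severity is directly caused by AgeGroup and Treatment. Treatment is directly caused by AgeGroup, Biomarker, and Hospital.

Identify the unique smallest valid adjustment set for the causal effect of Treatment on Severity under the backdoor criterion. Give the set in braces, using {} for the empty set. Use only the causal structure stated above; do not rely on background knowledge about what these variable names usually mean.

{AgeGroup}

Variables eligible for adjustment (non-descendants of Treatment, excluding Treatment and Severity): {AgeGroup, Biomarker, Hospital}.
Backdoor paths from Treatment to Severity:
  P1: Treatment <- AgeGroup -> Severity
The empty set is not sufficient: P1 (Treatment <- AgeGroup -> Severity) has no collider blocking it and no conditioned non-collider, so it is open.
Try {AgeGroup}:
  P1: blocked at fork node AgeGroup ∈ conditioning set.
{AgeGroup} contains no descendant of Treatment and blocks every backdoor path.
No other singleton works — e.g. {Hospital} leaves P1 open — so {AgeGroup} is the unique smallest valid adjustment set.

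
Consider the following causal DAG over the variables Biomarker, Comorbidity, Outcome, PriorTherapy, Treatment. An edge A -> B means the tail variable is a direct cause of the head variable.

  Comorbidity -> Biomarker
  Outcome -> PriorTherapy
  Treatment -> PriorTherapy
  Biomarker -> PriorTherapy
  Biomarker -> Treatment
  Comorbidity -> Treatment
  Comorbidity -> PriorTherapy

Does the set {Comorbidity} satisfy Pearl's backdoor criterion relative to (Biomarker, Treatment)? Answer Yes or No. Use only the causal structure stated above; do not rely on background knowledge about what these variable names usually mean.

Yes

Backdoor paths from Biomarker to Treatment (paths whose first edge points into Biomarker):
  P1: Biomarker <- Comorbidity -> Treatment
  P2: Biomarker <- Comorbidity -> PriorTherapy <- Treatment
Condition 1 (no descendant of Biomarker in the set): holds — descendants of Biomarker are {PriorTherapy, Treatment}; none are in {Comorbidity}.
Condition 2 (every backdoor path blocked by {Comorbidity}):
  P1: blocked at fork node Comorbidity ∈ conditioning set.
  P2: blocked at fork node Comorbidity ∈ conditioning set.
{Comorbidity} satisfies the backdoor criterion.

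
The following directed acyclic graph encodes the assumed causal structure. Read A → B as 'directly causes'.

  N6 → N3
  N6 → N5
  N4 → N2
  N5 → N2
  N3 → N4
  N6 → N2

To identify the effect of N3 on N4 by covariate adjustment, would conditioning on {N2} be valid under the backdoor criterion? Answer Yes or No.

Backdoor paths from N3 to N4 (paths whose first edge points into N3):
  P1: N3 <- N6 -> N5 -> N2 <- N4
  P2: N3 <- N6 -> N2 <- N4
Condition 1 (no descendant of N3 in the set): FAILS — N2 is a descendant of N3.
Condition 2 (every backdoor path blocked by {N2}):
  P1: open — collider(s) N2 are conditioned on (or have a conditioned descendant) and no non-collider on the path is in the set.
  P2: open — collider(s) N2 are conditioned on (or have a conditioned descendant) and no non-collider on the path is in the set.
{N2} does not satisfy the backdoor criterion.

No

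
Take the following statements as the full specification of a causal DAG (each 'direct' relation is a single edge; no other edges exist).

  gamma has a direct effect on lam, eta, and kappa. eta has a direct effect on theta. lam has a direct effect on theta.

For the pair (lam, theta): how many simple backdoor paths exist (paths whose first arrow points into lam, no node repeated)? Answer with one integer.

A backdoor path from lam to theta is any simple undirected path whose first edge points into lam (i.e. leaves lam via a parent).
Parents of lam: {gamma}.
Enumerating:
  P1: lam <- gamma -> eta -> theta
That exhausts the simple backdoor paths. Count: 1.

1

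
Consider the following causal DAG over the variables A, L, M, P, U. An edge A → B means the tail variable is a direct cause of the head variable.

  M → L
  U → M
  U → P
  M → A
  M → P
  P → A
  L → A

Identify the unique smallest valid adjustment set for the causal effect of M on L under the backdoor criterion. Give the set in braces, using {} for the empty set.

Variables eligible for adjustment (non-descendants of M, excluding M and L): {U}.
Backdoor paths from M to L:
  P1: M <- U -> P -> A <- L
Each backdoor path contains an unconditioned collider, so every path is already blocked with the empty conditioning set:
  P1: blocked at collider A (neither it nor any descendant is in the conditioning set).
The empty set is therefore the unique smallest valid set.

{}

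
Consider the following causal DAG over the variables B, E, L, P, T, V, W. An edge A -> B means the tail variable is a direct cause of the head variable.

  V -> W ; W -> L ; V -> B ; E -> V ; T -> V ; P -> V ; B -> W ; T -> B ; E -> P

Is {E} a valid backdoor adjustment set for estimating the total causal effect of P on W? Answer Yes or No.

Yes

Backdoor paths from P to W (paths whose first edge points into P):
  P1: P <- E -> V <- T -> B -> W
  P2: P <- E -> V -> B -> W
  P3: P <- E -> V -> W
Condition 1 (no descendant of P in the set): holds — descendants of P are {B, L, V, W}; none are in {E}.
Condition 2 (every backdoor path blocked by {E}):
  P1: blocked at fork node E ∈ conditioning set.
  P2: blocked at fork node E ∈ conditioning set.
  P3: blocked at fork node E ∈ conditioning set.
{E} satisfies the backdoor criterion.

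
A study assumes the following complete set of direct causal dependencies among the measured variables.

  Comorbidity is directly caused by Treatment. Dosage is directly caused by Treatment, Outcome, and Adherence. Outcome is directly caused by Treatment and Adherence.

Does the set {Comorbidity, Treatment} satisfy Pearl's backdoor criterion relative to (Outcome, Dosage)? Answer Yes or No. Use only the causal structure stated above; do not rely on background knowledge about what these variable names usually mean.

No

Backdoor paths from Outcome to Dosage (paths whose first edge points into Outcome):
  P1: Outcome <- Adherence -> Dosage
  P2: Outcome <- Treatment -> Dosage
Condition 1 (no descendant of Outcome in the set): holds — descendants of Outcome are {Dosage}; none are in {Comorbidity, Treatment}.
Condition 2 (every backdoor path blocked by {Comorbidity, Treatment}):
  P1: open — no interior node is in the conditioning set.
  P2: blocked at fork node Treatment ∈ conditioning set.
{Comorbidity, Treatment} does not satisfy the backdoor criterion.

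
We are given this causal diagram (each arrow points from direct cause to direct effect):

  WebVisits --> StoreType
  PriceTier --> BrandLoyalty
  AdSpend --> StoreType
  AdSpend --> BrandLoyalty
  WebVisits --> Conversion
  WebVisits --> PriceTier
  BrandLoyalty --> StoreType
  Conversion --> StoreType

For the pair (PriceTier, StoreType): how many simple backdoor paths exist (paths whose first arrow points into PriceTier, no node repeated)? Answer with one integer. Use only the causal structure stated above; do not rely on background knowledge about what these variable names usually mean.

2

A backdoor path from PriceTier to StoreType is any simple undirected path whose first edge points into PriceTier (i.e. leaves PriceTier via a parent).
Parents of PriceTier: {WebVisits}.
Enumerating:
  P1: PriceTier <- WebVisits -> Conversion -> StoreType
  P2: PriceTier <- WebVisits -> StoreType
That exhausts the simple backdoor paths. Count: 2.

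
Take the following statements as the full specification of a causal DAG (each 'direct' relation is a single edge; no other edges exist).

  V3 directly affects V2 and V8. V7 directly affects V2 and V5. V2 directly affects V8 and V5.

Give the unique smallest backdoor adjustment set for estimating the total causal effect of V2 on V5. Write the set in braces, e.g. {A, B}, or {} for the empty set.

Variables eligible for adjustment (non-descendants of V2, excluding V2 and V5): {V3, V7}.
Backdoor paths from V2 to V5:
  P1: V2 <- V7 -> V5
The empty set is not sufficient: P1 (V2 <- V7 -> V5) has no collider blocking it and no conditioned non-collider, so it is open.
Try {V7}:
  P1: blocked at fork node V7 ∈ conditioning set.
{V7} contains no descendant of V2 and blocks every backdoor path.
No other singleton works — e.g. {V3} leaves P1 open — so {V7} is the unique smallest valid adjustment set.

{V7}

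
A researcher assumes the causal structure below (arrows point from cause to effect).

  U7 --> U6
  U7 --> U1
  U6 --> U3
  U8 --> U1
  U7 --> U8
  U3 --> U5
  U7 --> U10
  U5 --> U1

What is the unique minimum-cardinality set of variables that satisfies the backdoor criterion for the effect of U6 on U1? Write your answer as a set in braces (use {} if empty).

Variables eligible for adjustment (non-descendants of U6, excluding U6 and U1): {U10, U7, U8}.
Backdoor paths from U6 to U1:
  P1: U6 <- U7 -> U8 -> U1
  P2: U6 <- U7 -> U1
The empty set is not sufficient: P1 (U6 <- U7 -> U8 -> U1) has no collider blocking it and no conditioned non-collider, so it is open.
Try {U7}:
  P1: blocked at fork node U7 ∈ conditioning set.
  P2: blocked at fork node U7 ∈ conditioning set.
{U7} contains no descendant of U6 and blocks every backdoor path.
No other singleton works — e.g. {U10} leaves P1 open — so {U7} is the unique smallest valid adjustment set.

{U7}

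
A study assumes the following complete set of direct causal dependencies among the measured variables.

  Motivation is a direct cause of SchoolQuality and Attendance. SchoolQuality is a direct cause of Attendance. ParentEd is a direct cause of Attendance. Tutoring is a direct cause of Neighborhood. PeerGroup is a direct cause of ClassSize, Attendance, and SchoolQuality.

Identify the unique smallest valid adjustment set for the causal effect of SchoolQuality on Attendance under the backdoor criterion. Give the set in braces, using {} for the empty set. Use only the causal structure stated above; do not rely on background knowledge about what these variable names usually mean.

Variables eligible for adjustment (non-descendants of SchoolQuality, excluding SchoolQuality and Attendance): {ClassSize, Motivation, Neighborhood, ParentEd, PeerGroup, Tutoring}.
Backdoor paths from SchoolQuality to Attendance:
  P1: SchoolQuality <- Motivation -> Attendance
  P2: SchoolQuality <- PeerGroup -> Attendance
The empty set is not sufficient: P1 (SchoolQuality <- Motivation -> Attendance) has no collider blocking it and no conditioned non-collider, so it is open.
Try {Motivation, PeerGroup}:
  P1: blocked at fork node Motivation ∈ conditioning set.
  P2: blocked at fork node PeerGroup ∈ conditioning set.
{Motivation, PeerGroup} contains no descendant of SchoolQuality and blocks every backdoor path.
Every element of {Motivation, PeerGroup} is needed (dropping Motivation leaves P1 open; dropping PeerGroup leaves P2 open), so no proper subset is valid.
Among all size-2 subsets of the eligible variables, only {Motivation, PeerGroup} blocks every backdoor path, so it is the unique smallest valid adjustment set.

{Motivation, PeerGroup}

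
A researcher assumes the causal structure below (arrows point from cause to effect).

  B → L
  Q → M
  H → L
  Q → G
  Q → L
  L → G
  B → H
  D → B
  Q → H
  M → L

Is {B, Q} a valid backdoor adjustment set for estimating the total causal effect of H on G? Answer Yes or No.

Backdoor paths from H to G (paths whose first edge points into H):
  P1: H <- Q -> M -> L -> G
  P2: H <- Q -> L -> G
  P3: H <- Q -> G
  P4: H <- B -> L <- Q -> G
  P5: H <- B -> L <- M <- Q -> G
  P6: H <- B -> L -> G
Condition 1 (no descendant of H in the set): holds — descendants of H are {G, L}; none are in {B, Q}.
Condition 2 (every backdoor path blocked by {B, Q}):
  P1: blocked at fork node Q ∈ conditioning set.
  P2: blocked at fork node Q ∈ conditioning set.
  P3: blocked at fork node Q ∈ conditioning set.
  P4: blocked at fork node B ∈ conditioning set.
  P5: blocked at fork node B ∈ conditioning set.
  P6: blocked at fork node B ∈ conditioning set.
{B, Q} satisfies the backdoor criterion.

Yes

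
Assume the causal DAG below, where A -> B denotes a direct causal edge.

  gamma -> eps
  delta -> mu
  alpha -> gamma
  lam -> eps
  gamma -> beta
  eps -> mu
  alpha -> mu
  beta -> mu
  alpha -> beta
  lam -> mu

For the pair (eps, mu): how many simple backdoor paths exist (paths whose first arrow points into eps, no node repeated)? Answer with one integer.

5

A backdoor path from eps to mu is any simple undirected path whose first edge points into eps (i.e. leaves eps via a parent).
Parents of eps: {gamma, lam}.
Enumerating:
  P1: eps <- gamma <- alpha -> beta -> mu
  P2: eps <- gamma <- alpha -> mu
  P3: eps <- gamma -> beta <- alpha -> mu
  P4: eps <- gamma -> beta -> mu
  P5: eps <- lam -> mu
That exhausts the simple backdoor paths. Count: 5.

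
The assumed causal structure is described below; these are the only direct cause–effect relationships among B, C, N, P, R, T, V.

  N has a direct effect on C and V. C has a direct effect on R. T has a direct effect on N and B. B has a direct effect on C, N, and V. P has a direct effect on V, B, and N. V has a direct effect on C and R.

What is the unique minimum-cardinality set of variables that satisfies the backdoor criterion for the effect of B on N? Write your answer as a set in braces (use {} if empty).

{P, T}

Variables eligible for adjustment (non-descendants of B, excluding B and N): {P, T}.
Backdoor paths from B to N:
  P1: B <- P -> N
  P2: B <- P -> V <- N
  P3: B <- P -> V -> C <- N
  P4: B <- P -> V -> R <- C <- N
  P5: B <- T -> N
The empty set is not sufficient: P1 (B <- P -> N) has no collider blocking it and no conditioned non-collider, so it is open.
Try {P, T}:
  P1: blocked at fork node P ∈ conditioning set.
  P2: blocked at fork node P ∈ conditioning set.
  P3: blocked at fork node P ∈ conditioning set.
  P4: blocked at fork node P ∈ conditioning set.
  P5: blocked at fork node T ∈ conditioning set.
{P, T} contains no descendant of B and blocks every backdoor path.
Every element of {P, T} is needed (dropping P leaves P1 open; dropping T leaves P5 open), so no proper subset is valid.
Among all size-2 subsets of the eligible variables, only {P, T} blocks every backdoor path, so it is the unique smallest valid adjustment set.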